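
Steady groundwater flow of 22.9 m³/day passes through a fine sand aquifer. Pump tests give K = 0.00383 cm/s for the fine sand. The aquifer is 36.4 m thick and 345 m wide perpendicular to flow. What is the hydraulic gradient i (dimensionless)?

0.000551

Convert K: 0.00383 cm/s × 864 = 3.309 m/day.
Cross-sectional area A = 345 × 36.4 = 12558 m².
From Q = K·A·i, i = Q / (K·A) = 22.9 / (3.309 × 12558) = 0.0005511.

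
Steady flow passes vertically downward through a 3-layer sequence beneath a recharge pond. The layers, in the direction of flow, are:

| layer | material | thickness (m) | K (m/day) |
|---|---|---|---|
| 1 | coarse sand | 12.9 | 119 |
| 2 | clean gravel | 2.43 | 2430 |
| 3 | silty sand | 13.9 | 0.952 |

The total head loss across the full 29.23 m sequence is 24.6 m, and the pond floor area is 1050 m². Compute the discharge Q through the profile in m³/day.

1760

Flow is perpendicular to layering, so the layers act in series and the equivalent K is the thickness-weighted harmonic mean.
Total thickness L = 12.9 + 2.43 + 13.9 = 29.23 m.
Σ(b_i/K_i) = 12.9/119 + 2.43/2430 + 13.9/0.952 = 14.71 d.
K_eq = L / Σ(b_i/K_i) = 29.23 / 14.71 = 1.987 m/day.
Q = K_eq · A · (Δh/L) = 1.987 × 1050 × (24.6/29.23) = 1756 m³/day.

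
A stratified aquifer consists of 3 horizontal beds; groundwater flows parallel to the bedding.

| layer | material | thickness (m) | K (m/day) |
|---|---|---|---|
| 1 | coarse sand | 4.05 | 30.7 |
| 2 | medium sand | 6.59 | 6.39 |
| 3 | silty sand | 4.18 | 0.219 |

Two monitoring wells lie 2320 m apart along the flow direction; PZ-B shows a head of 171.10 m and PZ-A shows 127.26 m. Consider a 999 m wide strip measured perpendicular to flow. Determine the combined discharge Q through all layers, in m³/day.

3160

Flow is parallel to layering, so each bed carries its own Darcy discharge and the transmissivities add.
Σ(K_i·b_i) = 30.7×4.05 + 6.39×6.59 + 0.219×4.18 = 167.4 m²/day.
Hydraulic gradient i = (171.10 − 127.26) / 2320 = 43.84 / 2320 = 0.01890.
Q = Σ(K_i·b_i) · W · i = 167.4 × 999 × 0.01890 = 3159 m³/day.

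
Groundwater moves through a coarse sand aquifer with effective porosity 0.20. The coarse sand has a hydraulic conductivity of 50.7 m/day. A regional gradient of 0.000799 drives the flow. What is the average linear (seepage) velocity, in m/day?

Hydraulic gradient i = 0.000799.
Darcy flux q = K · i = 50.70 × 0.0007990 = 0.04051 m/day.
Seepage velocity v = q / n_e = 0.04051 / 0.20 = 0.2025 m/day.

0.203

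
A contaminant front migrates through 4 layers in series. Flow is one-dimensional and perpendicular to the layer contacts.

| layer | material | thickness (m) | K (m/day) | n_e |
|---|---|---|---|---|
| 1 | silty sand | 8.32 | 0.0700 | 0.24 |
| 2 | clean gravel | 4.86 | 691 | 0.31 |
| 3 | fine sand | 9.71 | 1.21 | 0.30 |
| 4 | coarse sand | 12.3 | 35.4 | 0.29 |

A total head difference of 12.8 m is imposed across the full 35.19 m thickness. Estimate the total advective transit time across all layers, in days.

With flow normal to the layers, continuity requires the same specific discharge q through every layer.
Σ(b_i/K_i) = 8.32/0.0700 + 4.86/691 + 9.71/1.21 + 12.3/35.4 = 127.2 d.
q = Δh / Σ(b_i/K_i) = 12.8 / 127.2 = 0.1006 m/day.
In each layer the seepage velocity is v_i = q/n_i, so the layer transit time is t_i = b_i·n_i / q:
  layer 1 (silty sand): t_1 = 8.32 × 0.24 / 0.1006 = 19.85 d
  layer 2 (clean gravel): t_2 = 4.86 × 0.31 / 0.1006 = 14.98 d
  layer 3 (fine sand): t_3 = 9.71 × 0.30 / 0.1006 = 28.96 d
  layer 4 (coarse sand): t_4 = 12.3 × 0.29 / 0.1006 = 35.46 d
Total t = Σ t_i = 99.24 days.

99.2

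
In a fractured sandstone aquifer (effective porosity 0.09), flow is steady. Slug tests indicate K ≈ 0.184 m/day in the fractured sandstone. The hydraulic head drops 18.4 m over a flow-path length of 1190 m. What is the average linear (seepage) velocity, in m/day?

Hydraulic gradient i = Δh / L = 18.4 / 1190 = 0.01546.
Darcy flux q = K · i = 0.1840 × 0.01546 = 0.002845 m/day.
Seepage velocity v = q / n_e = 0.002845 / 0.09 = 0.03161 m/day.

0.0316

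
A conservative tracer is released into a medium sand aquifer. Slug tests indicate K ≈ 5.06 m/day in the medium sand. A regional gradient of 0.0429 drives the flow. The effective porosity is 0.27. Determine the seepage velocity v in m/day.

Hydraulic gradient i = 0.0429.
Darcy flux q = K · i = 5.060 × 0.04290 = 0.2171 m/day.
Seepage velocity v = q / n_e = 0.2171 / 0.27 = 0.8040 m/day.

0.804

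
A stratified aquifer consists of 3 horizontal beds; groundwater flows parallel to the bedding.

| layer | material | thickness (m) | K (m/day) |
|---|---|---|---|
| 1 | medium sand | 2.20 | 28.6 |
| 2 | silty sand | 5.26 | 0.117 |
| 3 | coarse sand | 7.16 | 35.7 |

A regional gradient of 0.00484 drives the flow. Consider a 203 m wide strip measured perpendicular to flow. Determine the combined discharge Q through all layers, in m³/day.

Flow is parallel to layering, so each bed carries its own Darcy discharge and the transmissivities add.
Σ(K_i·b_i) = 28.6×2.20 + 0.117×5.26 + 35.7×7.16 = 319.1 m²/day.
Hydraulic gradient i = 0.00484.
Q = Σ(K_i·b_i) · W · i = 319.1 × 203 × 0.004840 = 313.6 m³/day.

314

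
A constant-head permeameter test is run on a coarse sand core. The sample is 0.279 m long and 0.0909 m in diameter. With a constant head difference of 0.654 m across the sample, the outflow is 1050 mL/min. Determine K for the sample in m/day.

99.4

Cross-sectional area A = π·(d/2)² = π × (0.0909/2)² = 0.006490 m².
Convert discharge: 1050 mL/min = 1.750e-05 m³/s.
Darcy's law rearranged: K = Q·L / (A·Δh) = 1.750e-05 × 0.279 / (0.006490 × 0.654) = 0.001150 m/s = 99.39 m/day.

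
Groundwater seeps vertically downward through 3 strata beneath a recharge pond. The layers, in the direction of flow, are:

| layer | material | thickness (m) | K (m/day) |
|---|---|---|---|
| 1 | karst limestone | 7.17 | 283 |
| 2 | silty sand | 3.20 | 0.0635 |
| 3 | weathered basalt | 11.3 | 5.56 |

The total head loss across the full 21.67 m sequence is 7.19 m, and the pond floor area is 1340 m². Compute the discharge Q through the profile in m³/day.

184

Flow is perpendicular to layering, so the layers act in series and the equivalent K is the thickness-weighted harmonic mean.
Total thickness L = 7.17 + 3.20 + 11.3 = 21.67 m.
Σ(b_i/K_i) = 7.17/283 + 3.20/0.0635 + 11.3/5.56 = 52.45 d.
K_eq = L / Σ(b_i/K_i) = 21.67 / 52.45 = 0.4131 m/day.
Q = K_eq · A · (Δh/L) = 0.4131 × 1340 × (7.19/21.67) = 183.7 m³/day.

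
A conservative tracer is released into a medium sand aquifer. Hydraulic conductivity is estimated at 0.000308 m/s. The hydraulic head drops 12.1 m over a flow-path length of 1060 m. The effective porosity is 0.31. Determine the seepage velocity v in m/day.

0.980

Convert K: 0.000308 m/s × 86400 = 26.61 m/day.
Hydraulic gradient i = Δh / L = 12.1 / 1060 = 0.01142.
Darcy flux q = K · i = 26.61 × 0.01142 = 0.3038 m/day.
Seepage velocity v = q / n_e = 0.3038 / 0.31 = 0.9799 m/day.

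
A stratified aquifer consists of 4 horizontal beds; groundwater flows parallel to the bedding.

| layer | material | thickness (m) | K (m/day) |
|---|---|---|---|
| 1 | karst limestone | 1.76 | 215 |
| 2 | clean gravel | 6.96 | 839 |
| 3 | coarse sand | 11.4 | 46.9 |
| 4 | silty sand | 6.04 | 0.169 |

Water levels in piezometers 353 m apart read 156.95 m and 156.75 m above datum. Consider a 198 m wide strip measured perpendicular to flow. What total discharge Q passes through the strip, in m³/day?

Flow is parallel to layering, so each bed carries its own Darcy discharge and the transmissivities add.
Σ(K_i·b_i) = 215×1.76 + 839×6.96 + 46.9×11.4 + 0.169×6.04 = 6754 m²/day.
Hydraulic gradient i = (156.95 − 156.75) / 353 = 0.2 / 353 = 0.0005666.
Q = Σ(K_i·b_i) · W · i = 6754 × 198 × 0.0005666 = 757.6 m³/day.

758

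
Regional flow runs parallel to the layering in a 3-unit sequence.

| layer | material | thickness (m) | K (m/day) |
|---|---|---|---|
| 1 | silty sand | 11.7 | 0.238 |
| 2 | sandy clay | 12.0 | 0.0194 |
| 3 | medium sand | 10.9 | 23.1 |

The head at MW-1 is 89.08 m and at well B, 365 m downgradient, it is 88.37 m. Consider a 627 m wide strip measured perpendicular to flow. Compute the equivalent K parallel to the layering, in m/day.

7.36

Flow is parallel to layering, so each bed carries its own Darcy discharge and the transmissivities add.
Σ(K_i·b_i) = 0.238×11.7 + 0.0194×12.0 + 23.1×10.9 = 254.8 m²/day.
Total thickness b = 34.60 m, so K_eq = Σ(K_i·b_i)/b = 7.364 m/day.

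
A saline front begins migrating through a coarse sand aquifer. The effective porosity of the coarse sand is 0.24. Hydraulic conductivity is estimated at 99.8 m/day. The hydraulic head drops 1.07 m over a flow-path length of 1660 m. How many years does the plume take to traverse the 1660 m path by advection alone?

17.0

Hydraulic gradient i = Δh / L = 1.07 / 1660 = 0.0006446.
Darcy flux q = K · i = 99.80 × 0.0006446 = 0.06433 m/day.
Seepage velocity v = q / n_e = 0.06433 / 0.24 = 0.2680 m/day.
Travel time t = L / v = 1660 / 0.2680 = 6193 days = 16.96 years.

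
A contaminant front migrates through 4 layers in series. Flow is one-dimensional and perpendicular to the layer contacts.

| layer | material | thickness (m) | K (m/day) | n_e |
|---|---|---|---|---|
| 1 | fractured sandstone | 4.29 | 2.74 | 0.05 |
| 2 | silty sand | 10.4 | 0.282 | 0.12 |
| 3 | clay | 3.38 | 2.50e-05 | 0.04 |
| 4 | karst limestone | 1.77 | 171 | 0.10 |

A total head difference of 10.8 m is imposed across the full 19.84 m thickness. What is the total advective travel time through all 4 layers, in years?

60.8

With flow normal to the layers, continuity requires the same specific discharge q through every layer.
Σ(b_i/K_i) = 4.29/2.74 + 10.4/0.282 + 3.38/2.50e-05 + 1.77/171 = 1.352e+05 d.
q = Δh / Σ(b_i/K_i) = 10.8 / 1.352e+05 = 7.986e-05 m/day.
In each layer the seepage velocity is v_i = q/n_i, so the layer transit time is t_i = b_i·n_i / q:
  layer 1 (fractured sandstone): t_1 = 4.29 × 0.05 / 7.986e-05 = 2686 d
  layer 2 (silty sand): t_2 = 10.4 × 0.12 / 7.986e-05 = 15628 d
  layer 3 (clay): t_3 = 3.38 × 0.04 / 7.986e-05 = 1693 d
  layer 4 (karst limestone): t_4 = 1.77 × 0.10 / 7.986e-05 = 2216 d
Total t = Σ t_i = 22223 days = 60.84 years.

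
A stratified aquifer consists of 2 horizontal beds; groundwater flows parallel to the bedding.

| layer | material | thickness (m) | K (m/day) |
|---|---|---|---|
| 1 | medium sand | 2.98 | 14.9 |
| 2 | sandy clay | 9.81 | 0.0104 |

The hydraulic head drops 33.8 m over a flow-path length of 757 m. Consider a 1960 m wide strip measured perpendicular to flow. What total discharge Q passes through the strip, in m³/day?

3890

Flow is parallel to layering, so each bed carries its own Darcy discharge and the transmissivities add.
Σ(K_i·b_i) = 14.9×2.98 + 0.0104×9.81 = 44.50 m²/day.
Hydraulic gradient i = Δh / L = 33.8 / 757 = 0.04465.
Q = Σ(K_i·b_i) · W · i = 44.50 × 1960 × 0.04465 = 3895 m³/day.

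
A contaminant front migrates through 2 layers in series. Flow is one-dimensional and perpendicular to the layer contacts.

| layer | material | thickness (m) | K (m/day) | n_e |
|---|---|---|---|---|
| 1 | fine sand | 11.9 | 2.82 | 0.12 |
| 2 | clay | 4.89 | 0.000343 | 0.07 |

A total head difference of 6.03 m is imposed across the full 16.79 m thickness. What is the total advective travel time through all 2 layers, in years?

11.5

With flow normal to the layers, continuity requires the same specific discharge q through every layer.
Σ(b_i/K_i) = 11.9/2.82 + 4.89/0.000343 = 14261 d.
q = Δh / Σ(b_i/K_i) = 6.03 / 14261 = 0.0004228 m/day.
In each layer the seepage velocity is v_i = q/n_i, so the layer transit time is t_i = b_i·n_i / q:
  layer 1 (fine sand): t_1 = 11.9 × 0.12 / 0.0004228 = 3377 d
  layer 2 (clay): t_2 = 4.89 × 0.07 / 0.0004228 = 809.5 d
Total t = Σ t_i = 4187 days = 11.46 years.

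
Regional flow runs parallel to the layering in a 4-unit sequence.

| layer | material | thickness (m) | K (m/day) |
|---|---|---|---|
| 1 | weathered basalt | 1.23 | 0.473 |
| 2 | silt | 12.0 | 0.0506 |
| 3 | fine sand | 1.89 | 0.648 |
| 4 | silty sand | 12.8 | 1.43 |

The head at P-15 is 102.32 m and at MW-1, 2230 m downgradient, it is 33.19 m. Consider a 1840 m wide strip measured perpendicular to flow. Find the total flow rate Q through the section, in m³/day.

1180

Flow is parallel to layering, so each bed carries its own Darcy discharge and the transmissivities add.
Σ(K_i·b_i) = 0.473×1.23 + 0.0506×12.0 + 0.648×1.89 + 1.43×12.8 = 20.72 m²/day.
Hydraulic gradient i = (102.32 − 33.19) / 2230 = 69.13 / 2230 = 0.03100.
Q = Σ(K_i·b_i) · W · i = 20.72 × 1840 × 0.03100 = 1182 m³/day.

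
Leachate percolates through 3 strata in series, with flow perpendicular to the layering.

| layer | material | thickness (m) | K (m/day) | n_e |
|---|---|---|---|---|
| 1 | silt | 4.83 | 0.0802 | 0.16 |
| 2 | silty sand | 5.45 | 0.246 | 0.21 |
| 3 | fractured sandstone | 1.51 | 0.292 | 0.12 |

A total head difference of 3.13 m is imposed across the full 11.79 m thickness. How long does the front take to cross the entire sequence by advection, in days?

With flow normal to the layers, continuity requires the same specific discharge q through every layer.
Σ(b_i/K_i) = 4.83/0.0802 + 5.45/0.246 + 1.51/0.292 = 87.55 d.
q = Δh / Σ(b_i/K_i) = 3.13 / 87.55 = 0.03575 m/day.
In each layer the seepage velocity is v_i = q/n_i, so the layer transit time is t_i = b_i·n_i / q:
  layer 1 (silt): t_1 = 4.83 × 0.16 / 0.03575 = 21.62 d
  layer 2 (silty sand): t_2 = 5.45 × 0.21 / 0.03575 = 32.01 d
  layer 3 (fractured sandstone): t_3 = 1.51 × 0.12 / 0.03575 = 5.068 d
Total t = Σ t_i = 58.70 days.

58.7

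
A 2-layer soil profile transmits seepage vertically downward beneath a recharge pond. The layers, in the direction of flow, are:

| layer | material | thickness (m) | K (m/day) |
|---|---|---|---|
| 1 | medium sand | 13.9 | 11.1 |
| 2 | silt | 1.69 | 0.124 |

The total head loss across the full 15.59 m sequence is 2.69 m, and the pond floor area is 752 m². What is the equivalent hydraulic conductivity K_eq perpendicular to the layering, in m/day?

Flow is perpendicular to layering, so the layers act in series and the equivalent K is the thickness-weighted harmonic mean.
Total thickness L = 13.9 + 1.69 = 15.59 m.
Σ(b_i/K_i) = 13.9/11.1 + 1.69/0.124 = 14.88 d.
K_eq = L / Σ(b_i/K_i) = 15.59 / 14.88 = 1.048 m/day.

1.05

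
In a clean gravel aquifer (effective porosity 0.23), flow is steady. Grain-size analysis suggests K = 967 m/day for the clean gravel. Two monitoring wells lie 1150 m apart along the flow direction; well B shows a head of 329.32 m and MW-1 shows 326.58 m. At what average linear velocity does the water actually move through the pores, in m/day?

Hydraulic gradient i = (329.32 − 326.58) / 1150 = 2.74 / 1150 = 0.002383.
Darcy flux q = K · i = 967.0 × 0.002383 = 2.304 m/day.
Seepage velocity v = q / n_e = 2.304 / 0.23 = 10.02 m/day.

10.0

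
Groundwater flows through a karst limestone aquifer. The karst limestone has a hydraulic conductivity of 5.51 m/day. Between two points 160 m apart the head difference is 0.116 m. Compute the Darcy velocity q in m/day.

0.00399

Hydraulic gradient i = Δh / L = 0.116 / 160 = 0.0007250.
Specific discharge q = K · i = 5.510 × 0.0007250 = 0.003995 m/day.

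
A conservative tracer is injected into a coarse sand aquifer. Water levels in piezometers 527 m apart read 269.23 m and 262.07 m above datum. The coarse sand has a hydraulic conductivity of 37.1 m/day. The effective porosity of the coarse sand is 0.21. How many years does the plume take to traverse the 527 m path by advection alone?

0.601

Hydraulic gradient i = (269.23 − 262.07) / 527 = 7.16 / 527 = 0.01359.
Darcy flux q = K · i = 37.10 × 0.01359 = 0.5041 m/day.
Seepage velocity v = q / n_e = 0.5041 / 0.21 = 2.400 m/day.
Travel time t = L / v = 527 / 2.400 = 219.6 days = 0.6011 years.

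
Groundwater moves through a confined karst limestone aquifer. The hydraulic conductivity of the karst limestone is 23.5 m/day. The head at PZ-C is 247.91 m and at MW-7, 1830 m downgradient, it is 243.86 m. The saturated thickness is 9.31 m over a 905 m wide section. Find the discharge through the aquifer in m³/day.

438

Cross-sectional area A = 905 × 9.31 = 8426 m².
Hydraulic gradient i = (247.91 − 243.86) / 1830 = 4.05 / 1830 = 0.002213.
Darcy's law: Q = K · A · i = 23.50 × 8426 × 0.002213 = 438.2 m³/day.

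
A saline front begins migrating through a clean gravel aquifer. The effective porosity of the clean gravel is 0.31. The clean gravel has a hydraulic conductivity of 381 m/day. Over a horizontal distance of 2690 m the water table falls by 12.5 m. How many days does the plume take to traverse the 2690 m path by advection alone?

Hydraulic gradient i = Δh / L = 12.5 / 2690 = 0.004647.
Darcy flux q = K · i = 381.0 × 0.004647 = 1.770 m/day.
Seepage velocity v = q / n_e = 1.770 / 0.31 = 5.711 m/day.
Travel time t = L / v = 2690 / 5.711 = 471.0 days.

471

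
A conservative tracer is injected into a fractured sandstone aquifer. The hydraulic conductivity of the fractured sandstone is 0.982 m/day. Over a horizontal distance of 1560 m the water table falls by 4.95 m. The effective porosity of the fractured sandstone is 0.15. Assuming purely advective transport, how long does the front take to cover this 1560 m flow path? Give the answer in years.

Hydraulic gradient i = Δh / L = 4.95 / 1560 = 0.003173.
Darcy flux q = K · i = 0.9820 × 0.003173 = 0.003116 m/day.
Seepage velocity v = q / n_e = 0.003116 / 0.15 = 0.02077 m/day.
Travel time t = L / v = 1560 / 0.02077 = 75097 days = 205.6 years.

206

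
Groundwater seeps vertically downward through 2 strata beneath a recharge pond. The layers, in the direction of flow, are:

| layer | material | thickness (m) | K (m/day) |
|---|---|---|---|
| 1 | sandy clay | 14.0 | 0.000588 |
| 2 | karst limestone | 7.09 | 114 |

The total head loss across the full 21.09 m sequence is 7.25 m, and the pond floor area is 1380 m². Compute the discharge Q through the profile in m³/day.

0.420

Flow is perpendicular to layering, so the layers act in series and the equivalent K is the thickness-weighted harmonic mean.
Total thickness L = 14.0 + 7.09 = 21.09 m.
Σ(b_i/K_i) = 14.0/0.000588 + 7.09/114 = 23810 d.
K_eq = L / Σ(b_i/K_i) = 21.09 / 23810 = 0.0008858 m/day.
Q = K_eq · A · (Δh/L) = 0.0008858 × 1380 × (7.25/21.09) = 0.4202 m³/day.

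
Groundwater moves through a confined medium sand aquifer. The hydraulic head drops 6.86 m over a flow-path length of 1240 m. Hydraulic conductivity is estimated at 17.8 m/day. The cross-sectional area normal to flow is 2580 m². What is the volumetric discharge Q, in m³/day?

Hydraulic gradient i = Δh / L = 6.86 / 1240 = 0.005532.
Darcy's law: Q = K · A · i = 17.80 × 2580 × 0.005532 = 254.1 m³/day.

254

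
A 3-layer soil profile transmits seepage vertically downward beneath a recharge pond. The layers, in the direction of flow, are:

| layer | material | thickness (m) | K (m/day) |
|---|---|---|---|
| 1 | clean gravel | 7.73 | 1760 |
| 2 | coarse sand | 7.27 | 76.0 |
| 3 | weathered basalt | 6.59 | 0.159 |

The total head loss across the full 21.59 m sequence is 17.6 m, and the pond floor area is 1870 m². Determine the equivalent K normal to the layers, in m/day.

0.520

Flow is perpendicular to layering, so the layers act in series and the equivalent K is the thickness-weighted harmonic mean.
Total thickness L = 7.73 + 7.27 + 6.59 = 21.59 m.
Σ(b_i/K_i) = 7.73/1760 + 7.27/76.0 + 6.59/0.159 = 41.55 d.
K_eq = L / Σ(b_i/K_i) = 21.59 / 41.55 = 0.5197 m/day.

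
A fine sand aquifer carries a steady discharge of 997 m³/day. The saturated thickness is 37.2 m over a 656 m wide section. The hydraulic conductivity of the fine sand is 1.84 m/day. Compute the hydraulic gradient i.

0.0222

Cross-sectional area A = 656 × 37.2 = 24403 m².
From Q = K·A·i, i = Q / (K·A) = 997 / (1.840 × 24403) = 0.02220.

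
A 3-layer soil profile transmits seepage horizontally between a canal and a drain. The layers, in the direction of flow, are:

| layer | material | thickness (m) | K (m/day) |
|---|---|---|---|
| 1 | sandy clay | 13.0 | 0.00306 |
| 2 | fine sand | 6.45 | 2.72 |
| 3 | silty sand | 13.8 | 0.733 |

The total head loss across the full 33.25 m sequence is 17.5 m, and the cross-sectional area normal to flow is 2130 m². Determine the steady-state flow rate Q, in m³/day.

Flow is perpendicular to layering, so the layers act in series and the equivalent K is the thickness-weighted harmonic mean.
Total thickness L = 13.0 + 6.45 + 13.8 = 33.25 m.
Σ(b_i/K_i) = 13.0/0.00306 + 6.45/2.72 + 13.8/0.733 = 4270 d.
K_eq = L / Σ(b_i/K_i) = 33.25 / 4270 = 0.007788 m/day.
Q = K_eq · A · (Δh/L) = 0.007788 × 2130 × (17.5/33.25) = 8.730 m³/day.

8.73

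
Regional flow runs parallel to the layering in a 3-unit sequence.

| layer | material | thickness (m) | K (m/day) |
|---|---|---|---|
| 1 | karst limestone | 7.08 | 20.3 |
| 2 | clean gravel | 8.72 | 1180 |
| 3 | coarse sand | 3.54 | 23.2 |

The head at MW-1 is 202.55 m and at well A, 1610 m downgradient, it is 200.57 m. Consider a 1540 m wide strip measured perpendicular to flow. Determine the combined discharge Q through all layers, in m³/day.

19900

Flow is parallel to layering, so each bed carries its own Darcy discharge and the transmissivities add.
Σ(K_i·b_i) = 20.3×7.08 + 1180×8.72 + 23.2×3.54 = 10515 m²/day.
Hydraulic gradient i = (202.55 − 200.57) / 1610 = 1.98 / 1610 = 0.001230.
Q = Σ(K_i·b_i) · W · i = 10515 × 1540 × 0.001230 = 19915 m³/day.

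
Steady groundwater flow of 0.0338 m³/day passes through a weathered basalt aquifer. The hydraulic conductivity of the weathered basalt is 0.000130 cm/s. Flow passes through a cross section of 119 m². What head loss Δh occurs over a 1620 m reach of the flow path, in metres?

Convert K: 0.000130 cm/s × 864 = 0.1123 m/day.
From Q = K·A·i, i = Q / (K·A) = 0.0338 / (0.1123 × 119.0) = 0.002529.
Head loss Δh = i · L = 0.002529 × 1620 = 4.097 m.

4.10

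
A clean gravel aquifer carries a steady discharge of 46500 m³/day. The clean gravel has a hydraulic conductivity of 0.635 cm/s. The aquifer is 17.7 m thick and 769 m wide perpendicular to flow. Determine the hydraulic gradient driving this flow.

Convert K: 0.635 cm/s × 864 = 548.6 m/day.
Cross-sectional area A = 769 × 17.7 = 13611 m².
From Q = K·A·i, i = Q / (K·A) = 46500 / (548.6 × 13611) = 0.006227.

0.00623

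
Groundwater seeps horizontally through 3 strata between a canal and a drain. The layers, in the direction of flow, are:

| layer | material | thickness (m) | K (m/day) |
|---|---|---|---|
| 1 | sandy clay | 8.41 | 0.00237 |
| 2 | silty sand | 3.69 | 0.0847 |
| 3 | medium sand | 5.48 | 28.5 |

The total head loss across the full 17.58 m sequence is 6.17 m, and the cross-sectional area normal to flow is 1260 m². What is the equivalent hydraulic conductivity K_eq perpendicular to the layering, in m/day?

0.00489

Flow is perpendicular to layering, so the layers act in series and the equivalent K is the thickness-weighted harmonic mean.
Total thickness L = 8.41 + 3.69 + 5.48 = 17.58 m.
Σ(b_i/K_i) = 8.41/0.00237 + 3.69/0.0847 + 5.48/28.5 = 3592 d.
K_eq = L / Σ(b_i/K_i) = 17.58 / 3592 = 0.004894 m/day.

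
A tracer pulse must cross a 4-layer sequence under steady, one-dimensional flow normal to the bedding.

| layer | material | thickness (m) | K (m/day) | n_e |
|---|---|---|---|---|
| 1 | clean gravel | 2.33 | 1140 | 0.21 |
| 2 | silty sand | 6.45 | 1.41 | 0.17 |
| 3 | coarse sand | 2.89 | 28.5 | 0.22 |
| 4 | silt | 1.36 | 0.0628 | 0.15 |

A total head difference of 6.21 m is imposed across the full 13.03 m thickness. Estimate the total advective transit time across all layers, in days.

With flow normal to the layers, continuity requires the same specific discharge q through every layer.
Σ(b_i/K_i) = 2.33/1140 + 6.45/1.41 + 2.89/28.5 + 1.36/0.0628 = 26.33 d.
q = Δh / Σ(b_i/K_i) = 6.21 / 26.33 = 0.2358 m/day.
In each layer the seepage velocity is v_i = q/n_i, so the layer transit time is t_i = b_i·n_i / q:
  layer 1 (clean gravel): t_1 = 2.33 × 0.21 / 0.2358 = 2.075 d
  layer 2 (silty sand): t_2 = 6.45 × 0.17 / 0.2358 = 4.650 d
  layer 3 (coarse sand): t_3 = 2.89 × 0.22 / 0.2358 = 2.696 d
  layer 4 (silt): t_4 = 1.36 × 0.15 / 0.2358 = 0.8651 d
Total t = Σ t_i = 10.29 days.

10.3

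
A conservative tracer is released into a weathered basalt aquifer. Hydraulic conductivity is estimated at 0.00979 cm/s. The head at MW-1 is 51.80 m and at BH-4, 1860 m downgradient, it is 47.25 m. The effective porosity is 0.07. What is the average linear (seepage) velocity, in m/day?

0.296

Convert K: 0.00979 cm/s × 864 = 8.459 m/day.
Hydraulic gradient i = (51.80 − 47.25) / 1860 = 4.55 / 1860 = 0.002446.
Darcy flux q = K · i = 8.459 × 0.002446 = 0.02069 m/day.
Seepage velocity v = q / n_e = 0.02069 / 0.07 = 0.2956 m/day.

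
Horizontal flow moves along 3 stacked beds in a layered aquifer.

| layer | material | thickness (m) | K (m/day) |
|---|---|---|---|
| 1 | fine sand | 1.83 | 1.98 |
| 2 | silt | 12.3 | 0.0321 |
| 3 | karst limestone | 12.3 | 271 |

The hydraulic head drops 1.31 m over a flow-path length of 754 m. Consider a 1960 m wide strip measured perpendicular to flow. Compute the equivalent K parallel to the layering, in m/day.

Flow is parallel to layering, so each bed carries its own Darcy discharge and the transmissivities add.
Σ(K_i·b_i) = 1.98×1.83 + 0.0321×12.3 + 271×12.3 = 3337 m²/day.
Total thickness b = 26.43 m, so K_eq = Σ(K_i·b_i)/b = 126.3 m/day.

126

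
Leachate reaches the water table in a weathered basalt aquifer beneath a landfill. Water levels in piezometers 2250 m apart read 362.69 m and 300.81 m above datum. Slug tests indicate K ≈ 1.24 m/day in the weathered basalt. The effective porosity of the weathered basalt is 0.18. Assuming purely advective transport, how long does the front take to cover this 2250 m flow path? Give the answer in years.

32.5

Hydraulic gradient i = (362.69 − 300.81) / 2250 = 61.88 / 2250 = 0.02750.
Darcy flux q = K · i = 1.240 × 0.02750 = 0.03410 m/day.
Seepage velocity v = q / n_e = 0.03410 / 0.18 = 0.1895 m/day.
Travel time t = L / v = 2250 / 0.1895 = 11876 days = 32.51 years.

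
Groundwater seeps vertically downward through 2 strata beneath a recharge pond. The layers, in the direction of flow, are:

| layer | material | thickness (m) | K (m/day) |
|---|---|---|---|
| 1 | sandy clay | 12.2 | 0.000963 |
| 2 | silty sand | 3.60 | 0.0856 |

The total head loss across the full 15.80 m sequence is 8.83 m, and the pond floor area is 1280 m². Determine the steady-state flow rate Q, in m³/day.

Flow is perpendicular to layering, so the layers act in series and the equivalent K is the thickness-weighted harmonic mean.
Total thickness L = 12.2 + 3.60 = 15.80 m.
Σ(b_i/K_i) = 12.2/0.000963 + 3.60/0.0856 = 12711 d.
K_eq = L / Σ(b_i/K_i) = 15.80 / 12711 = 0.001243 m/day.
Q = K_eq · A · (Δh/L) = 0.001243 × 1280 × (8.83/15.80) = 0.8892 m³/day.

0.889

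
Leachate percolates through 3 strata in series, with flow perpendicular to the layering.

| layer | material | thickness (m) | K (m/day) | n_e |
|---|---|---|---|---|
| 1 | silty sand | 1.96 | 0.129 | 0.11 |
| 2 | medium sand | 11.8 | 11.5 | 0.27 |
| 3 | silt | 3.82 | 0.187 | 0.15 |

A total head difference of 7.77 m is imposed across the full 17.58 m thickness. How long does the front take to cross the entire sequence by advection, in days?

With flow normal to the layers, continuity requires the same specific discharge q through every layer.
Σ(b_i/K_i) = 1.96/0.129 + 11.8/11.5 + 3.82/0.187 = 36.65 d.
q = Δh / Σ(b_i/K_i) = 7.77 / 36.65 = 0.2120 m/day.
In each layer the seepage velocity is v_i = q/n_i, so the layer transit time is t_i = b_i·n_i / q:
  layer 1 (silty sand): t_1 = 1.96 × 0.11 / 0.2120 = 1.017 d
  layer 2 (medium sand): t_2 = 11.8 × 0.27 / 0.2120 = 15.03 d
  layer 3 (silt): t_3 = 3.82 × 0.15 / 0.2120 = 2.703 d
Total t = Σ t_i = 18.75 days.

18.7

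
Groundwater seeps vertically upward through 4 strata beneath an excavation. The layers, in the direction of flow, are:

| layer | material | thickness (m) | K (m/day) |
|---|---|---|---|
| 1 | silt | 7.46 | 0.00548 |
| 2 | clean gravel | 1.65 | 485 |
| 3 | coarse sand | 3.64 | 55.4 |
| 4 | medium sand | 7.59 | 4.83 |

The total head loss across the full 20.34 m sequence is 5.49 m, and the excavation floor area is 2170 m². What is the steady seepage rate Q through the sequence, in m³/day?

8.74

Flow is perpendicular to layering, so the layers act in series and the equivalent K is the thickness-weighted harmonic mean.
Total thickness L = 7.46 + 1.65 + 3.64 + 7.59 = 20.34 m.
Σ(b_i/K_i) = 7.46/0.00548 + 1.65/485 + 3.64/55.4 + 7.59/4.83 = 1363 d.
K_eq = L / Σ(b_i/K_i) = 20.34 / 1363 = 0.01492 m/day.
Q = K_eq · A · (Δh/L) = 0.01492 × 2170 × (5.49/20.34) = 8.741 m³/day.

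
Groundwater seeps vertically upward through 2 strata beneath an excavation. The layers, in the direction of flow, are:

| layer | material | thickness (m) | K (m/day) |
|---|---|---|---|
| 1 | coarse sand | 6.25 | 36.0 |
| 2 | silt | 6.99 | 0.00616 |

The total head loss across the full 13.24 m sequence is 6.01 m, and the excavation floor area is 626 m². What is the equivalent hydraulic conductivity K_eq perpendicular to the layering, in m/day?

0.0117

Flow is perpendicular to layering, so the layers act in series and the equivalent K is the thickness-weighted harmonic mean.
Total thickness L = 6.25 + 6.99 = 13.24 m.
Σ(b_i/K_i) = 6.25/36.0 + 6.99/0.00616 = 1135 d.
K_eq = L / Σ(b_i/K_i) = 13.24 / 1135 = 0.01167 m/day.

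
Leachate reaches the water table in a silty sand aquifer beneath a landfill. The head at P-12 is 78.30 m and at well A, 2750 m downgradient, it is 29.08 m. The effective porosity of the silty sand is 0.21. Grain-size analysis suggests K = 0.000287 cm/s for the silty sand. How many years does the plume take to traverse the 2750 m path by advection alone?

Convert K: 0.000287 cm/s × 864 = 0.2480 m/day.
Hydraulic gradient i = (78.30 − 29.08) / 2750 = 49.22 / 2750 = 0.01790.
Darcy flux q = K · i = 0.2480 × 0.01790 = 0.004438 m/day.
Seepage velocity v = q / n_e = 0.004438 / 0.21 = 0.02113 m/day.
Travel time t = L / v = 2750 / 0.02113 = 1.301e+05 days = 356.3 years.

356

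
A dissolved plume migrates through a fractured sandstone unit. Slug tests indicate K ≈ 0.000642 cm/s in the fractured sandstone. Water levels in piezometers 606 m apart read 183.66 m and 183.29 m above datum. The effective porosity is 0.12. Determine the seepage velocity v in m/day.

0.00282

Convert K: 0.000642 cm/s × 864 = 0.5547 m/day.
Hydraulic gradient i = (183.66 − 183.29) / 606 = 0.37 / 606 = 0.0006106.
Darcy flux q = K · i = 0.5547 × 0.0006106 = 0.0003387 m/day.
Seepage velocity v = q / n_e = 0.0003387 / 0.12 = 0.002822 m/day.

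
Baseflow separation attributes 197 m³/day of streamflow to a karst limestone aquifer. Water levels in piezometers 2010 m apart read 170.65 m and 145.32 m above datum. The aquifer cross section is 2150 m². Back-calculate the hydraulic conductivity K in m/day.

7.27

Hydraulic gradient i = (170.65 − 145.32) / 2010 = 25.33 / 2010 = 0.01260.
From Q = K·A·i, K = Q / (A·i) = 197 / (2150 × 0.01260) = 7.271 m/day.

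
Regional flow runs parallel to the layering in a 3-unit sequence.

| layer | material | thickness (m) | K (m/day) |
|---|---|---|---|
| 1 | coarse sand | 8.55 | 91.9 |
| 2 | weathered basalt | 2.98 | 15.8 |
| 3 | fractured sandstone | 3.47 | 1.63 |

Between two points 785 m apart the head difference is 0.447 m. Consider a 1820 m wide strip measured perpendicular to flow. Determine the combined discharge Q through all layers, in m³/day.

869

Flow is parallel to layering, so each bed carries its own Darcy discharge and the transmissivities add.
Σ(K_i·b_i) = 91.9×8.55 + 15.8×2.98 + 1.63×3.47 = 838.5 m²/day.
Hydraulic gradient i = Δh / L = 0.447 / 785 = 0.0005694.
Q = Σ(K_i·b_i) · W · i = 838.5 × 1820 × 0.0005694 = 869.0 m³/day.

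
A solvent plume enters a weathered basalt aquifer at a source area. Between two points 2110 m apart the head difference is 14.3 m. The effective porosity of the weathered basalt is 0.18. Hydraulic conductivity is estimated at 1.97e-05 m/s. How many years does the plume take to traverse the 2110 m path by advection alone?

90.1

Convert K: 1.97e-05 m/s × 86400 = 1.702 m/day.
Hydraulic gradient i = Δh / L = 14.3 / 2110 = 0.006777.
Darcy flux q = K · i = 1.702 × 0.006777 = 0.01154 m/day.
Seepage velocity v = q / n_e = 0.01154 / 0.18 = 0.06409 m/day.
Travel time t = L / v = 2110 / 0.06409 = 32925 days = 90.14 years.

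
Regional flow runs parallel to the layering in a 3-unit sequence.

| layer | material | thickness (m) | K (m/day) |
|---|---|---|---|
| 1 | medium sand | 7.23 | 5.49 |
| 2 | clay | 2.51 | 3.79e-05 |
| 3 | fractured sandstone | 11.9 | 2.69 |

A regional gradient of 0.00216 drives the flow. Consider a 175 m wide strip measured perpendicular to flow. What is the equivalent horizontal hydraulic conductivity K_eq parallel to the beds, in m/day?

3.31

Flow is parallel to layering, so each bed carries its own Darcy discharge and the transmissivities add.
Σ(K_i·b_i) = 5.49×7.23 + 3.79e-05×2.51 + 2.69×11.9 = 71.70 m²/day.
Total thickness b = 21.64 m, so K_eq = Σ(K_i·b_i)/b = 3.313 m/day.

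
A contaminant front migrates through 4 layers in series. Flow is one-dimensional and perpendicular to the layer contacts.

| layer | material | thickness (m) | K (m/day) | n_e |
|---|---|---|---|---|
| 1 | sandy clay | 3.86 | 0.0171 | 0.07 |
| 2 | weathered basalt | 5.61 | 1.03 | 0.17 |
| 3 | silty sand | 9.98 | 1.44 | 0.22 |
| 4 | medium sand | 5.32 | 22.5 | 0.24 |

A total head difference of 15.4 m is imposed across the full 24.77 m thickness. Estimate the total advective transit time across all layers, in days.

72.7

With flow normal to the layers, continuity requires the same specific discharge q through every layer.
Σ(b_i/K_i) = 3.86/0.0171 + 5.61/1.03 + 9.98/1.44 + 5.32/22.5 = 238.3 d.
q = Δh / Σ(b_i/K_i) = 15.4 / 238.3 = 0.06461 m/day.
In each layer the seepage velocity is v_i = q/n_i, so the layer transit time is t_i = b_i·n_i / q:
  layer 1 (sandy clay): t_1 = 3.86 × 0.07 / 0.06461 = 4.182 d
  layer 2 (weathered basalt): t_2 = 5.61 × 0.17 / 0.06461 = 14.76 d
  layer 3 (silty sand): t_3 = 9.98 × 0.22 / 0.06461 = 33.98 d
  layer 4 (medium sand): t_4 = 5.32 × 0.24 / 0.06461 = 19.76 d
Total t = Σ t_i = 72.68 days.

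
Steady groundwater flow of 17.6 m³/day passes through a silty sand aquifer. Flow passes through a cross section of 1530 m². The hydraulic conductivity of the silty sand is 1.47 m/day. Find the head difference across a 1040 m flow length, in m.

From Q = K·A·i, i = Q / (K·A) = 17.6 / (1.470 × 1530) = 0.007825.
Head loss Δh = i · L = 0.007825 × 1040 = 8.138 m.

8.14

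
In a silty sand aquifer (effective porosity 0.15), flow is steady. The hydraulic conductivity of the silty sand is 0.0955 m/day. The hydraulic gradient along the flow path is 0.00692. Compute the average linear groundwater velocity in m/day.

0.00441

Hydraulic gradient i = 0.00692.
Darcy flux q = K · i = 0.09550 × 0.006920 = 0.0006609 m/day.
Seepage velocity v = q / n_e = 0.0006609 / 0.15 = 0.004406 m/day.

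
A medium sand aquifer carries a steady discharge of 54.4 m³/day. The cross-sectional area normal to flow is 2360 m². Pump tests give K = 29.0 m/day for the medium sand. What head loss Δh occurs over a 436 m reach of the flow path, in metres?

0.347

From Q = K·A·i, i = Q / (K·A) = 54.4 / (29.00 × 2360) = 0.0007949.
Head loss Δh = i · L = 0.0007949 × 436 = 0.3466 m.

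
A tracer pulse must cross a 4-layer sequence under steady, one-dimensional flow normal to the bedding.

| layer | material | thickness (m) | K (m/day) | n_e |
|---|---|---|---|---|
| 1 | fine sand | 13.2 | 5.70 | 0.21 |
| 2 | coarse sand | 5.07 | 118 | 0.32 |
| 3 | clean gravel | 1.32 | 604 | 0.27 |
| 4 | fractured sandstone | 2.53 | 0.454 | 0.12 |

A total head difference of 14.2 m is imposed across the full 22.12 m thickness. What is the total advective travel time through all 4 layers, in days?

With flow normal to the layers, continuity requires the same specific discharge q through every layer.
Σ(b_i/K_i) = 13.2/5.70 + 5.07/118 + 1.32/604 + 2.53/0.454 = 7.934 d.
q = Δh / Σ(b_i/K_i) = 14.2 / 7.934 = 1.790 m/day.
In each layer the seepage velocity is v_i = q/n_i, so the layer transit time is t_i = b_i·n_i / q:
  layer 1 (fine sand): t_1 = 13.2 × 0.21 / 1.790 = 1.549 d
  layer 2 (coarse sand): t_2 = 5.07 × 0.32 / 1.790 = 0.9064 d
  layer 3 (clean gravel): t_3 = 1.32 × 0.27 / 1.790 = 0.1991 d
  layer 4 (fractured sandstone): t_4 = 2.53 × 0.12 / 1.790 = 0.1696 d
Total t = Σ t_i = 2.824 days.

2.82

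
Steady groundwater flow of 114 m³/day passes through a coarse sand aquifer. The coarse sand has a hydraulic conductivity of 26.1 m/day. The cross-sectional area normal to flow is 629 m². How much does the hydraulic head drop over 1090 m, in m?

From Q = K·A·i, i = Q / (K·A) = 114 / (26.10 × 629.0) = 0.006944.
Head loss Δh = i · L = 0.006944 × 1090 = 7.569 m.

7.57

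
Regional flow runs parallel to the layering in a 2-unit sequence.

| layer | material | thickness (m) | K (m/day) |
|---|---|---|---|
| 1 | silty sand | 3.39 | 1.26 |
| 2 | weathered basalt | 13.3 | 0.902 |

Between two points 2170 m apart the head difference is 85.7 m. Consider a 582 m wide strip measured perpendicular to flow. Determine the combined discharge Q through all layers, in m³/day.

Flow is parallel to layering, so each bed carries its own Darcy discharge and the transmissivities add.
Σ(K_i·b_i) = 1.26×3.39 + 0.902×13.3 = 16.27 m²/day.
Hydraulic gradient i = Δh / L = 85.7 / 2170 = 0.03949.
Q = Σ(K_i·b_i) · W · i = 16.27 × 582 × 0.03949 = 373.9 m³/day.

374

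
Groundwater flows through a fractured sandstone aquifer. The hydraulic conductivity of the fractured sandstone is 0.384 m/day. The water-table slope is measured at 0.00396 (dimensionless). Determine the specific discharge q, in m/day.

0.00152

Hydraulic gradient i = 0.00396.
Specific discharge q = K · i = 0.3840 × 0.003960 = 0.001521 m/day.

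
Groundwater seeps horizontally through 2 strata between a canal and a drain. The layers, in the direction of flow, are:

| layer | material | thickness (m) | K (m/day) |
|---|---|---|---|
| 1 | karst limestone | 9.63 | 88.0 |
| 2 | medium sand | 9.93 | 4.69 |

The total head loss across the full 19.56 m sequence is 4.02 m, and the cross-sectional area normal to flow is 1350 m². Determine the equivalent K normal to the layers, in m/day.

8.78

Flow is perpendicular to layering, so the layers act in series and the equivalent K is the thickness-weighted harmonic mean.
Total thickness L = 9.63 + 9.93 = 19.56 m.
Σ(b_i/K_i) = 9.63/88.0 + 9.93/4.69 = 2.227 d.
K_eq = L / Σ(b_i/K_i) = 19.56 / 2.227 = 8.784 m/day.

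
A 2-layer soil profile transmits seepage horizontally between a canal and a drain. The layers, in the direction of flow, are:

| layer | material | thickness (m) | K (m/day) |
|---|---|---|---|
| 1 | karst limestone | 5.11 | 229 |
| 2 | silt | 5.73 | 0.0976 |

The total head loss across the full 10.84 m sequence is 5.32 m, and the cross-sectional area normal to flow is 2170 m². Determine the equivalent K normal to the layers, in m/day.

Flow is perpendicular to layering, so the layers act in series and the equivalent K is the thickness-weighted harmonic mean.
Total thickness L = 5.11 + 5.73 = 10.84 m.
Σ(b_i/K_i) = 5.11/229 + 5.73/0.0976 = 58.73 d.
K_eq = L / Σ(b_i/K_i) = 10.84 / 58.73 = 0.1846 m/day.

0.185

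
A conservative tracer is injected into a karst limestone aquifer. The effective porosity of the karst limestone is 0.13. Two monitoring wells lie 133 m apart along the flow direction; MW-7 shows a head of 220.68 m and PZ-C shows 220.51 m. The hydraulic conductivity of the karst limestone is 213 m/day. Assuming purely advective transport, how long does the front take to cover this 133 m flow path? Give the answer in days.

63.5

Hydraulic gradient i = (220.68 − 220.51) / 133 = 0.17 / 133 = 0.001278.
Darcy flux q = K · i = 213.0 × 0.001278 = 0.2723 m/day.
Seepage velocity v = q / n_e = 0.2723 / 0.13 = 2.094 m/day.
Travel time t = L / v = 133 / 2.094 = 63.51 days.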